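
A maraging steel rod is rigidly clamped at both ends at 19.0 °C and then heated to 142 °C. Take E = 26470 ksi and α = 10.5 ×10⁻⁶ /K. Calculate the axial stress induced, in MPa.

236 MPa

E = 26470 ksi = 182.5 GPa.
ΔT = 123.0 K. Constrained thermal stress σ = E·α·ΔT = 182.5×10³ MPa × 10.5×10⁻⁶ × 123.0 = 236 MPa (compressive).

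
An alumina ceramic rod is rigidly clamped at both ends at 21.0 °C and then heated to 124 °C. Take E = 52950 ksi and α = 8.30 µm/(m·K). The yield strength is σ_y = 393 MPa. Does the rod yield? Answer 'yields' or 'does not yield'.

does not yield

E = 52950 ksi = 365.1 GPa.
ΔT = 103.0 K. Constrained thermal stress σ = E·α·ΔT = 365.1×10³ MPa × 8.30×10⁻⁶ × 103.0 = 312 MPa (compressive).
Compare to σ_y = 393 MPa: σ < σ_y, so it does not yield.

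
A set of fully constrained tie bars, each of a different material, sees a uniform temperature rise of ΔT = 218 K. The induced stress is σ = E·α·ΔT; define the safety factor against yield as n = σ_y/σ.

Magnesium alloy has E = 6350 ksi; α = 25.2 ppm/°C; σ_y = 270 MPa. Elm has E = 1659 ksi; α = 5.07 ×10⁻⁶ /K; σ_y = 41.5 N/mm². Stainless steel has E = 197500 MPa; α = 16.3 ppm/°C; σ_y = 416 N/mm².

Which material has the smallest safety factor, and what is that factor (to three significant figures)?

stainless steel, n = 0.593

Converting E to GPa, α to ×10⁻⁶/K, σ_y to MPa, then σ and n for each:
  magnesium alloy: E = 43.78, α = 25.2, σ_y = 270.0 → σ = 241 MPa, n = 1.12
  elm: E = 11.44, α = 5.07, σ_y = 41.50 → σ = 12.6 MPa, n = 3.28
  stainless steel: E = 197.5, α = 16.3, σ_y = 416.0 → σ = 702 MPa, n = 0.593
Stainless steel has the lowest safety factor, n = 0.593.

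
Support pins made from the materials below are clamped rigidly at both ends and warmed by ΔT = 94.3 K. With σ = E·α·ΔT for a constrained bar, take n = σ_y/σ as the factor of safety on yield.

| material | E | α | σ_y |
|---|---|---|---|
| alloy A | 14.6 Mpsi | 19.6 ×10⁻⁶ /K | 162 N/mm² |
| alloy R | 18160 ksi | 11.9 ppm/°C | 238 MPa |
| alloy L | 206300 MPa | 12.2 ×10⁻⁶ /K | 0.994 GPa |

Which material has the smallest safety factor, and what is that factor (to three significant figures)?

alloy A, n = 0.871

With everything in SI (GPa, ×10⁻⁶/K, MPa):
  alloy A: E = 100.7, α = 19.6, σ_y = 162.0 → σ = 186 MPa, n = 0.871
  alloy R: E = 125.2, α = 11.9, σ_y = 238.0 → σ = 141 MPa, n = 1.69
  alloy L: E = 206.3, α = 12.2, σ_y = 994.0 → σ = 237 MPa, n = 4.19
The minimum is alloy A at n = 0.871.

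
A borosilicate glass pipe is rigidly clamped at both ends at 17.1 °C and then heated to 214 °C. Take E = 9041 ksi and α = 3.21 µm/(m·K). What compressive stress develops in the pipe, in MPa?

39.4 MPa

E = 9041 ksi = 62.34 GPa.
ΔT = 196.9 K. Constrained thermal stress σ = E·α·ΔT = 62.34×10³ MPa × 3.21×10⁻⁶ × 196.9 = 39.4 MPa (compressive).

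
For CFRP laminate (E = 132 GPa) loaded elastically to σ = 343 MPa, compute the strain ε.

ε = σ/E = 343 / 132000 = 2.60×10⁻³.

2.60×10⁻³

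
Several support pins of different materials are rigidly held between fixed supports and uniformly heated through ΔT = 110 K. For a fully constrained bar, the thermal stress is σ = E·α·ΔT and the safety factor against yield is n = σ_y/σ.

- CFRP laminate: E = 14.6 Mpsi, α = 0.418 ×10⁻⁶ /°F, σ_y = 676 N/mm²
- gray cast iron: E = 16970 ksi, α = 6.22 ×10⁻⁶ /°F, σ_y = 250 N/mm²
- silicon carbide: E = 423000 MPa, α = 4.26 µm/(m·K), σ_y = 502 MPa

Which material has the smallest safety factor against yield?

gray cast iron

Per material, after unit conversion:
  CFRP laminate: E = 100.7, α = 0.752, σ_y = 676.0 → σ = 8.33 MPa, n = 81.1
  gray cast iron: E = 117.0, α = 11.2, σ_y = 250.0 → σ = 144 MPa, n = 1.73
  silicon carbide: E = 423.0, α = 4.26, σ_y = 502.0 → σ = 198 MPa, n = 2.53
Smallest n: gray cast iron with n = 1.73.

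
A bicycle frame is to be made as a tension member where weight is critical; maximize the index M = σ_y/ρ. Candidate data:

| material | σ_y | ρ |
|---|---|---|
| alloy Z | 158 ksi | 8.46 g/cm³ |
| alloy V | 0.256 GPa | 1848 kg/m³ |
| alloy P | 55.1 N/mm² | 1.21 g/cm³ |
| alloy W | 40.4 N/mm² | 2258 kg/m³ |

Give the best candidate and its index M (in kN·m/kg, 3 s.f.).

Putting every candidate on a common basis:
  alloy Z: σ_y = 1089 MPa, ρ = 8460 kg/m³
  alloy V: σ_y = 256.0 MPa, ρ = 1848 kg/m³
  alloy P: σ_y = 55.10 MPa, ρ = 1210 kg/m³
  alloy W: σ_y = 40.40 MPa, ρ = 2258 kg/m³
  alloy V: M = 139 kN·m/kg
  alloy Z: M = 129 kN·m/kg
  alloy P: M = 45.5 kN·m/kg
  alloy W: M = 17.9 kN·m/kg
Alloy V has the largest M.

alloy V, M = 139 kN·m/kg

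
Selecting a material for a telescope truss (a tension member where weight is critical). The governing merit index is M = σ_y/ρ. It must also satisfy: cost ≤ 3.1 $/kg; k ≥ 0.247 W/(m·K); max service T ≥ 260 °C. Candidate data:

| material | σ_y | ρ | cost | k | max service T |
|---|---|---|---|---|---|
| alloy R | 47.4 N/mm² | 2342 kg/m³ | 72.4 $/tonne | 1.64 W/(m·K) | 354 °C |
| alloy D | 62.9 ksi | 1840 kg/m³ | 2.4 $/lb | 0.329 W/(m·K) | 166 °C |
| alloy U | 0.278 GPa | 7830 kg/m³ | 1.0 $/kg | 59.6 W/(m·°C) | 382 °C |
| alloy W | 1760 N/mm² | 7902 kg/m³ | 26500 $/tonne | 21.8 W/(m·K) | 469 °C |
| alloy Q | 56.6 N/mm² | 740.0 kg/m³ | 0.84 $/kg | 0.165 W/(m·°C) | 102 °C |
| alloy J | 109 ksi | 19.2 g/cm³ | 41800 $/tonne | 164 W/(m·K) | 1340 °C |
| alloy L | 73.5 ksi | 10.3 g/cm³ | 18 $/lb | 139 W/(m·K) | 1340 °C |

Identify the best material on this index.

Screen on constraints: cost ≤ 3.1 $/kg; k ≥ 0.247 W/(m·K); max service T ≥ 260 °C. Survivors: alloy R, alloy U.
After converting to SI:
  alloy R: σ_y = 47.40 MPa, ρ = 2342 kg/m³
  alloy U: σ_y = 278.0 MPa, ρ = 7830 kg/m³
  alloy U: M = 35.5 kN·m/kg
  alloy R: M = 20.2 kN·m/kg
The maximum is for alloy U.

alloy U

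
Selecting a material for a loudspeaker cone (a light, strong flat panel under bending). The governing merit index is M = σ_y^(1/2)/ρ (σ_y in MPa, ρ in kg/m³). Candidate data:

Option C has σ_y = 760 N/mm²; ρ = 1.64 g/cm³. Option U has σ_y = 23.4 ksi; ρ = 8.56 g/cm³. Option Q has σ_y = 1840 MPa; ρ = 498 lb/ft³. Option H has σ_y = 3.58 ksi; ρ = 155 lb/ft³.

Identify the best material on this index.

option C

Convert each candidate to consistent units, then evaluate M:
  option C: σ_y = 760.0 MPa, ρ = 1640 kg/m³
  option U: σ_y = 161.3 MPa, ρ = 8560 kg/m³
  option Q: σ_y = 1840 MPa, ρ = 7977 kg/m³
  option H: σ_y = 24.68 MPa, ρ = 2483 kg/m³
  option C: M = 16.8×10⁻³
  option Q: M = 5.38×10⁻³
  option H: M = 2.00×10⁻³
  option U: M = 1.48×10⁻³
Option C has the largest M.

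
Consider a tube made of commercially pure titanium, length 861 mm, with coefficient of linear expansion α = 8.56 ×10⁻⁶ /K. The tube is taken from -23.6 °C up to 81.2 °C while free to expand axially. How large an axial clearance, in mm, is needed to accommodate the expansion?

0.772 mm

ΔT = 81.2 − (-23.6) = 104.8 K.
ΔL = α·L₀·ΔT = 8.56×10⁻⁶ × 861 mm × 104.8 K = 0.772 mm.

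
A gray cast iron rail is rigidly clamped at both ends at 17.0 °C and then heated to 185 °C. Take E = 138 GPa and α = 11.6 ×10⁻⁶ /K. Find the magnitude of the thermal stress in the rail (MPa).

ΔT = 168.0 K. Constrained thermal stress σ = E·α·ΔT = 138.0×10³ MPa × 11.6×10⁻⁶ × 168.0 = 269 MPa (compressive).

269 MPa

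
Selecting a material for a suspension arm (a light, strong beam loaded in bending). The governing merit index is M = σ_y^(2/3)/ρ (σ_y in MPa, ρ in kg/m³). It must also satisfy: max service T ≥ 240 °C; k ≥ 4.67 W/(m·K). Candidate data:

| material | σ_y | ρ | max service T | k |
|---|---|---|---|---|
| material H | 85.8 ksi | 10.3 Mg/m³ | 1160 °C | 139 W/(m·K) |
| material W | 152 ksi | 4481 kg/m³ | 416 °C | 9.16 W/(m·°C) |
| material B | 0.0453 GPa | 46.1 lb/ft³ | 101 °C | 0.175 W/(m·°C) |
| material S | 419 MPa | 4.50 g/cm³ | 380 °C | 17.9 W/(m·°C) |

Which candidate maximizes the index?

Screen on constraints: max service T ≥ 240 °C; k ≥ 4.67 W/(m·K). Survivors: material H, material W, material S.
Convert each candidate to consistent units, then evaluate M:
  material H: σ_y = 591.6 MPa, ρ = 10300 kg/m³
  material W: σ_y = 1048 MPa, ρ = 4481 kg/m³
  material S: σ_y = 419.0 MPa, ρ = 4500 kg/m³
  material W: M = 23.0×10⁻³
  material S: M = 12.4×10⁻³
  material H: M = 6.84×10⁻³
Highest index: material W.

material W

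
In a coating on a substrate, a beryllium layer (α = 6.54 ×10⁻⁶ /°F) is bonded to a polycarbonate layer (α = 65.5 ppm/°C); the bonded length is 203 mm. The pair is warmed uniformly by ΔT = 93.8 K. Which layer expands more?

beryllium: α = 6.54×10⁻⁶/°F × 9/5 = 11.8×10⁻⁶/K.
α(beryllium) = 11.8×10⁻⁶/K vs α(polycarbonate) = 65.5×10⁻⁶/K.
Higher α expands more for the same ΔT: polycarbonate.

polycarbonate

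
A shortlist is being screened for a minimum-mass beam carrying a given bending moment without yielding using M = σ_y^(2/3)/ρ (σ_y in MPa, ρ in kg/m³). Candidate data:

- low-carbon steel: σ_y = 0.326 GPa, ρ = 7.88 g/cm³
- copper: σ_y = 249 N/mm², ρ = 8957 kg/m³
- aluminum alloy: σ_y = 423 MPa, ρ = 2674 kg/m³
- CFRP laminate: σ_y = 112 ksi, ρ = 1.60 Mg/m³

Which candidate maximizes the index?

Putting every candidate on a common basis:
  low-carbon steel: σ_y = 326.0 MPa, ρ = 7880 kg/m³
  copper: σ_y = 249.0 MPa, ρ = 8957 kg/m³
  aluminum alloy: σ_y = 423.0 MPa, ρ = 2674 kg/m³
  CFRP laminate: σ_y = 772.2 MPa, ρ = 1600 kg/m³
  CFRP laminate: M = 52.6×10⁻³
  aluminum alloy: M = 21.1×10⁻³
  low-carbon steel: M = 6.01×10⁻³
  copper: M = 4.42×10⁻³
The maximum is for CFRP laminate.

CFRP laminate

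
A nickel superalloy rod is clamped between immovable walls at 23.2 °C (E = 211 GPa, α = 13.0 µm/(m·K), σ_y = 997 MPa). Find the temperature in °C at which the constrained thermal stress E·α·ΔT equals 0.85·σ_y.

E·α·ΔT = 847.4 MPa ⇒ ΔT = 847.4 / (211.0×10³ × 13.0×10⁻⁶) = 309.0 K.
T = 23.2 + 309.0 = 332.2 °C.

332 °C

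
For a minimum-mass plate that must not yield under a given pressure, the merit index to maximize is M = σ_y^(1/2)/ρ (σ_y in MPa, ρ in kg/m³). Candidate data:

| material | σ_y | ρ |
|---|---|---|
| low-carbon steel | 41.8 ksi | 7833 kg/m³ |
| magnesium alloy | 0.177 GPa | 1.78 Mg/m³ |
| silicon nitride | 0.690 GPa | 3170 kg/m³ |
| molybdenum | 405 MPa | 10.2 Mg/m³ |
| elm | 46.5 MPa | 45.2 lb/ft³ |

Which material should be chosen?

elm

Convert each candidate to consistent units, then evaluate M:
  low-carbon steel: σ_y = 288.2 MPa, ρ = 7833 kg/m³
  magnesium alloy: σ_y = 177.0 MPa, ρ = 1780 kg/m³
  silicon nitride: σ_y = 690.0 MPa, ρ = 3170 kg/m³
  molybdenum: σ_y = 405.0 MPa, ρ = 10200 kg/m³
  elm: σ_y = 46.50 MPa, ρ = 724.0 kg/m³
  elm: M = 9.42×10⁻³
  silicon nitride: M = 8.29×10⁻³
  magnesium alloy: M = 7.47×10⁻³
  low-carbon steel: M = 2.17×10⁻³
  molybdenum: M = 1.97×10⁻³
Highest index: elm.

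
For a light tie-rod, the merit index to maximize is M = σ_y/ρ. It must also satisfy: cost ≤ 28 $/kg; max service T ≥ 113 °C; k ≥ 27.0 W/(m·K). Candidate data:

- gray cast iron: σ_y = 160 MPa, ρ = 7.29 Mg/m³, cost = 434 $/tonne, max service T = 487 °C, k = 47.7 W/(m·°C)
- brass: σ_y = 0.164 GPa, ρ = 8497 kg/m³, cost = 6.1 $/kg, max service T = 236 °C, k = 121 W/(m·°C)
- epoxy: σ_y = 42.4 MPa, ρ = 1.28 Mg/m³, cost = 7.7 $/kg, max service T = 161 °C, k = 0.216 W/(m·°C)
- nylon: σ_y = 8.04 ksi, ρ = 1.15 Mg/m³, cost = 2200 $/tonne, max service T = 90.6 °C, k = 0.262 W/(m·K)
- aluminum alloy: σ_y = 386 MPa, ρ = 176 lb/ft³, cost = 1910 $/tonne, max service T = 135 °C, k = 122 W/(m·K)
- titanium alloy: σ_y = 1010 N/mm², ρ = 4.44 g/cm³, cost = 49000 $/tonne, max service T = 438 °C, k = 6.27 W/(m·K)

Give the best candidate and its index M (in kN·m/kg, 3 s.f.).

Screen on constraints: cost ≤ 28 $/kg; max service T ≥ 113 °C; k ≥ 27.0 W/(m·K). Survivors: gray cast iron, brass, aluminum alloy.
Putting every candidate on a common basis:
  gray cast iron: σ_y = 160.0 MPa, ρ = 7290 kg/m³
  brass: σ_y = 164.0 MPa, ρ = 8497 kg/m³
  aluminum alloy: σ_y = 386.0 MPa, ρ = 2819 kg/m³
  aluminum alloy: M = 137 kN·m/kg
  gray cast iron: M = 21.9 kN·m/kg
  brass: M = 19.3 kN·m/kg
Aluminum alloy has the largest M.

aluminum alloy, M = 137 kN·m/kg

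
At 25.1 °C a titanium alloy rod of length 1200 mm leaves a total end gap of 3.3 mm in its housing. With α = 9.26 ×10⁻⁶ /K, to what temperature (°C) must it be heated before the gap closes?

322 °C

α·L₀·ΔT = 3.3 mm ⇒ ΔT = 3.3 / (9.26×10⁻⁶ × 1200.0) = 297.0 K.
T = 25.1 + 297.0 = 322.1 °C.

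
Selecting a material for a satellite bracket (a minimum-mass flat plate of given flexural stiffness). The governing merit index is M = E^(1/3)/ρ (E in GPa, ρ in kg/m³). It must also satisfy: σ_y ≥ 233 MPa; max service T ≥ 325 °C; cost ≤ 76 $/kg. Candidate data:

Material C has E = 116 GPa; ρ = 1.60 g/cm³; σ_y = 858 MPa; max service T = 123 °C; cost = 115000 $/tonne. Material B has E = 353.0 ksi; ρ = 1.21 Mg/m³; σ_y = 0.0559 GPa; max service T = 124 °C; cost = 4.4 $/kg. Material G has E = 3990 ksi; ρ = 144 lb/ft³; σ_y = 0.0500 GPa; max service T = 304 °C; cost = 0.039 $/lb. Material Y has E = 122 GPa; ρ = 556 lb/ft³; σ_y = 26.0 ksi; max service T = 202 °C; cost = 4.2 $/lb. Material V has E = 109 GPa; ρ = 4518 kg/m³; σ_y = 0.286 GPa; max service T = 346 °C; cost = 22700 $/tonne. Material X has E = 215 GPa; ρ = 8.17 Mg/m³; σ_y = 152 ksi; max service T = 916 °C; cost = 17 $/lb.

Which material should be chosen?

material V

Screen on constraints: σ_y ≥ 233 MPa; max service T ≥ 325 °C; cost ≤ 76 $/kg. Survivors: material V, material X.
Putting every candidate on a common basis:
  material V: E = 109.0 GPa, ρ = 4518 kg/m³
  material X: E = 215.0 GPa, ρ = 8170 kg/m³
  material V: M = 1.06×10⁻³
  material X: M = 0.733×10⁻³
The maximum is for material V.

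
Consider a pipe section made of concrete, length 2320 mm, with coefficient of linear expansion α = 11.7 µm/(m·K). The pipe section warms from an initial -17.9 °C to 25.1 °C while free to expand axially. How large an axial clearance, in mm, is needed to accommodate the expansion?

1.17 mm

ΔT = 25.1 − (-17.9) = 43.00 K.
ΔL = α·L₀·ΔT = 11.7×10⁻⁶ × 2320 mm × 43.00 K = 1.17 mm.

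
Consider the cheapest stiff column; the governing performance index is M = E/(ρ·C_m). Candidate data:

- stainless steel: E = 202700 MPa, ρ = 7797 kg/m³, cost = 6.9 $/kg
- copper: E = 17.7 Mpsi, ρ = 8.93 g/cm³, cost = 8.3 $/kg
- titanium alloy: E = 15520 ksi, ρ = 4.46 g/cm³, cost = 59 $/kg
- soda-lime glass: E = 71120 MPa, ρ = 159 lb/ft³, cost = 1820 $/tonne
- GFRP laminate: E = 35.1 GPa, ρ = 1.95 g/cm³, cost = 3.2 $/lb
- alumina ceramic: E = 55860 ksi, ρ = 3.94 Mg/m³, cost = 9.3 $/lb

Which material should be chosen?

Normalizing units and computing the index:
  stainless steel: E = 202.7 GPa, ρ = 7797 kg/m³, cost = 6.900 $/kg
  copper: E = 122.0 GPa, ρ = 8930 kg/m³, cost = 8.300 $/kg
  titanium alloy: E = 107.0 GPa, ρ = 4460 kg/m³, cost = 59.00 $/kg
  soda-lime glass: E = 71.12 GPa, ρ = 2547 kg/m³, cost = 1.820 $/kg
  GFRP laminate: E = 35.10 GPa, ρ = 1950 kg/m³, cost = 7.055 $/kg
  alumina ceramic: E = 385.1 GPa, ρ = 3940 kg/m³, cost = 20.50 $/kg
  soda-lime glass: M = 15.3 MN·m per $
  alumina ceramic: M = 4.77 MN·m per $
  stainless steel: M = 3.77 MN·m per $
  GFRP laminate: M = 2.55 MN·m per $
  copper: M = 1.65 MN·m per $
  titanium alloy: M = 0.407 MN·m per $
Soda-lime glass ranks first.

soda-lime glass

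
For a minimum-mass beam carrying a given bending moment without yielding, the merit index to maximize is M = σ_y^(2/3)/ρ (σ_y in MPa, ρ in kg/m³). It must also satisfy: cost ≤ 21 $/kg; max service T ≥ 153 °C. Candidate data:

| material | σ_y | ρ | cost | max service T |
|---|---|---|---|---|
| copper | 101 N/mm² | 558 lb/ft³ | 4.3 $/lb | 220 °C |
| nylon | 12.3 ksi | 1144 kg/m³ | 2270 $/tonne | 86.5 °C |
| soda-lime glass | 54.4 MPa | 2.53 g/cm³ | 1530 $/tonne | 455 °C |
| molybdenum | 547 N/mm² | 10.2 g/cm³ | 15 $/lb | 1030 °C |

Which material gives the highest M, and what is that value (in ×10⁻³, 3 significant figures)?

soda-lime glass, M = 5.67×10⁻³

Screen on constraints: cost ≤ 21 $/kg; max service T ≥ 153 °C. Survivors: copper, soda-lime glass.
Putting every candidate on a common basis:
  copper: σ_y = 101.0 MPa, ρ = 8938 kg/m³
  soda-lime glass: σ_y = 54.40 MPa, ρ = 2530 kg/m³
  soda-lime glass: M = 5.67×10⁻³
  copper: M = 2.43×10⁻³
Soda-lime glass ranks first.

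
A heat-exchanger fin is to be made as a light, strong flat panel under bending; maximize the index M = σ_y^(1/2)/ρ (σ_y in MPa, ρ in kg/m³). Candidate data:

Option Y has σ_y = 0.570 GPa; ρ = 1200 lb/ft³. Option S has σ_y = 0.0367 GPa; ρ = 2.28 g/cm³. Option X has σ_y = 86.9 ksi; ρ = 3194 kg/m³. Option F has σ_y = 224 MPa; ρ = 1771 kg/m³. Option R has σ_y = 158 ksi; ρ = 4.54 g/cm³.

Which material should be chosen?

Putting every candidate on a common basis:
  option Y: σ_y = 570.0 MPa, ρ = 19220 kg/m³
  option S: σ_y = 36.70 MPa, ρ = 2280 kg/m³
  option X: σ_y = 599.2 MPa, ρ = 3194 kg/m³
  option F: σ_y = 224.0 MPa, ρ = 1771 kg/m³
  option R: σ_y = 1089 MPa, ρ = 4540 kg/m³
  option F: M = 8.45×10⁻³
  option X: M = 7.66×10⁻³
  option R: M = 7.27×10⁻³
  option S: M = 2.66×10⁻³
  option Y: M = 1.24×10⁻³
Option F has the largest M.

option F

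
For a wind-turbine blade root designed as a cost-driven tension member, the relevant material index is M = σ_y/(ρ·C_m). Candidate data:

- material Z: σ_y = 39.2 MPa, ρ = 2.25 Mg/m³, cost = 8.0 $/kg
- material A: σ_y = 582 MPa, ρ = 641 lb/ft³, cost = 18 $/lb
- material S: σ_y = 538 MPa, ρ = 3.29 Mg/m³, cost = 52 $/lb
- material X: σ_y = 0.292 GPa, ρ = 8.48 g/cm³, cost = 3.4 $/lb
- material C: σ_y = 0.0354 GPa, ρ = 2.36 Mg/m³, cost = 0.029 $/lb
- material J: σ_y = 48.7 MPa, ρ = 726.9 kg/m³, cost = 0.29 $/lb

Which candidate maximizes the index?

Convert each candidate to consistent units, then evaluate M:
  material Z: σ_y = 39.20 MPa, ρ = 2250 kg/m³, cost = 8.000 $/kg
  material A: σ_y = 582.0 MPa, ρ = 10270 kg/m³, cost = 39.68 $/kg
  material S: σ_y = 538.0 MPa, ρ = 3290 kg/m³, cost = 114.6 $/kg
  material X: σ_y = 292.0 MPa, ρ = 8480 kg/m³, cost = 7.496 $/kg
  material C: σ_y = 35.40 MPa, ρ = 2360 kg/m³, cost = 0.06393 $/kg
  material J: σ_y = 48.70 MPa, ρ = 726.9 kg/m³, cost = 0.6393 $/kg
  material C: M = 235 kN·m per $
  material J: M = 105 kN·m per $
  material X: M = 4.59 kN·m per $
  material Z: M = 2.18 kN·m per $
  material A: M = 1.43 kN·m per $
  material S: M = 1.43 kN·m per $
Material C ranks first.

material C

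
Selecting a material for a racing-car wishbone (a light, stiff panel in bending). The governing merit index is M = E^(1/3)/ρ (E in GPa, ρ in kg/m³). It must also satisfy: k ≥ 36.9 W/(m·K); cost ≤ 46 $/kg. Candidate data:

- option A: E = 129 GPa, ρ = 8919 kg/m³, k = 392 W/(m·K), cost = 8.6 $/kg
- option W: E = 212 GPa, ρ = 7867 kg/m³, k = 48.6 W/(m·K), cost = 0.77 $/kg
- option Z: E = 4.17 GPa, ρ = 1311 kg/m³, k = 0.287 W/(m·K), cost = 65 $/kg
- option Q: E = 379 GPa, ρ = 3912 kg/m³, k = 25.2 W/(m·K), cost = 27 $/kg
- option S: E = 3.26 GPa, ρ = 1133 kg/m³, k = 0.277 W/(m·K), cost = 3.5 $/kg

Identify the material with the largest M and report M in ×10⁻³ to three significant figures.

option W, M = 0.758×10⁻³

Screen on constraints: k ≥ 36.9 W/(m·K); cost ≤ 46 $/kg. Survivors: option A, option W.
Per-candidate index values:
  option W: M = 0.758×10⁻³
  option A: M = 0.567×10⁻³
Option W has the largest M.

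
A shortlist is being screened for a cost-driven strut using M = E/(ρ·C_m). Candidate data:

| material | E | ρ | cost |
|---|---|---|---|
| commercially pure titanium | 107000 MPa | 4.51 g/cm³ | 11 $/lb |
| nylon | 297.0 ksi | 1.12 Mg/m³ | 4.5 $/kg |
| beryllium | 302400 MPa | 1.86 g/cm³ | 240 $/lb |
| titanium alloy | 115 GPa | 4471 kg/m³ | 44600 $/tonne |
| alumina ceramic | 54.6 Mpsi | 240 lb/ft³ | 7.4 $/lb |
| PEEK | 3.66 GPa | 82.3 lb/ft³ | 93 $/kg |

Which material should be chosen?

alumina ceramic

Putting every candidate on a common basis:
  commercially pure titanium: E = 107.0 GPa, ρ = 4510 kg/m³, cost = 24.25 $/kg
  nylon: E = 2.048 GPa, ρ = 1120 kg/m³, cost = 4.500 $/kg
  beryllium: E = 302.4 GPa, ρ = 1860 kg/m³, cost = 529.1 $/kg
  titanium alloy: E = 115.0 GPa, ρ = 4471 kg/m³, cost = 44.60 $/kg
  alumina ceramic: E = 376.5 GPa, ρ = 3844 kg/m³, cost = 16.31 $/kg
  PEEK: E = 3.660 GPa, ρ = 1318 kg/m³, cost = 93.00 $/kg
  alumina ceramic: M = 6.00 MN·m per $
  commercially pure titanium: M = 0.978 MN·m per $
  titanium alloy: M = 0.577 MN·m per $
  nylon: M = 0.406 MN·m per $
  beryllium: M = 0.307 MN·m per $
  PEEK: M = 0.0299 MN·m per $
Alumina ceramic has the largest M.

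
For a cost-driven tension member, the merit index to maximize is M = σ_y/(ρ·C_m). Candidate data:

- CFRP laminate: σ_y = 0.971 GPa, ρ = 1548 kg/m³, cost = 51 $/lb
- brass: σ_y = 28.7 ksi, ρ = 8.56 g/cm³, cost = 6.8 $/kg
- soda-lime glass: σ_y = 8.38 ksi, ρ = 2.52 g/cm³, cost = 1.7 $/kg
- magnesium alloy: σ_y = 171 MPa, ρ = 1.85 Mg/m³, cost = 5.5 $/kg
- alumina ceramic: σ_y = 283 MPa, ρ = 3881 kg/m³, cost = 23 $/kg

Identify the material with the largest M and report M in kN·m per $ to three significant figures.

In SI units:
  CFRP laminate: σ_y = 971.0 MPa, ρ = 1548 kg/m³, cost = 112.4 $/kg
  brass: σ_y = 197.9 MPa, ρ = 8560 kg/m³, cost = 6.800 $/kg
  soda-lime glass: σ_y = 57.78 MPa, ρ = 2520 kg/m³, cost = 1.700 $/kg
  magnesium alloy: σ_y = 171.0 MPa, ρ = 1850 kg/m³, cost = 5.500 $/kg
  alumina ceramic: σ_y = 283.0 MPa, ρ = 3881 kg/m³, cost = 23.00 $/kg
  magnesium alloy: M = 16.8 kN·m per $
  soda-lime glass: M = 13.5 kN·m per $
  CFRP laminate: M = 5.58 kN·m per $
  brass: M = 3.40 kN·m per $
  alumina ceramic: M = 3.17 kN·m per $
Highest index: magnesium alloy.

magnesium alloy, M = 16.8 kN·m per $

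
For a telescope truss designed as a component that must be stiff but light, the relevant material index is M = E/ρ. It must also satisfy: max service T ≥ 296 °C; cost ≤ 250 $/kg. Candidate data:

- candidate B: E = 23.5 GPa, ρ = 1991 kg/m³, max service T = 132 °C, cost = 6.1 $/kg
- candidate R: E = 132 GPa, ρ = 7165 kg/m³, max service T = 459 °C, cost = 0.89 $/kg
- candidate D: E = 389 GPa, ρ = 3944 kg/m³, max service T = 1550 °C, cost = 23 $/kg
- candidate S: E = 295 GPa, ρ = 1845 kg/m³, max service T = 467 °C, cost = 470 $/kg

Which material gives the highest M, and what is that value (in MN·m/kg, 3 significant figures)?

Screen on constraints: max service T ≥ 296 °C; cost ≤ 250 $/kg. Survivors: candidate R, candidate D.
Per-candidate index values:
  candidate D: M = 98.6 MN·m/kg
  candidate R: M = 18.4 MN·m/kg
Highest index: candidate D.

candidate D, M = 98.6 MN·m/kg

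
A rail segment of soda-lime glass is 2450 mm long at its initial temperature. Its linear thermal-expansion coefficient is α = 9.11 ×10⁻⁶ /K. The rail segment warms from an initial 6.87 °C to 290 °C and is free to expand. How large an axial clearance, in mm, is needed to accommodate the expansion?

ΔT = 290 − 6.87 = 283.1 K.
ΔL = α·L₀·ΔT = 9.11×10⁻⁶ × 2450 mm × 283.1 K = 6.32 mm.

6.32 mm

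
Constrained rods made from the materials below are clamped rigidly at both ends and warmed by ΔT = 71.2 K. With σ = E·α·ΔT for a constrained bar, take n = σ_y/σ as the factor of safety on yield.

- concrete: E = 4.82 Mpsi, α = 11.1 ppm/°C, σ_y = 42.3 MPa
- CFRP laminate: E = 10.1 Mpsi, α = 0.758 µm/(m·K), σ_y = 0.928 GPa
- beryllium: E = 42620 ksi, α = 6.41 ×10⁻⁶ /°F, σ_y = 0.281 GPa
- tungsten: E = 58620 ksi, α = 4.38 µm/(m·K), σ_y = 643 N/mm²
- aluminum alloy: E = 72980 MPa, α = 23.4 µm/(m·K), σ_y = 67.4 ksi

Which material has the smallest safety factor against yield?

Converting E to GPa, α to ×10⁻⁶/K, σ_y to MPa, then σ and n for each:
  concrete: E = 33.23, α = 11.1, σ_y = 42.30 → σ = 26.3 MPa, n = 1.61
  CFRP laminate: E = 69.64, α = 0.758, σ_y = 928.0 → σ = 3.76 MPa, n = 247
  beryllium: E = 293.9, α = 11.5, σ_y = 281.0 → σ = 241 MPa, n = 1.16
  tungsten: E = 404.2, α = 4.38, σ_y = 643.0 → σ = 126 MPa, n = 5.10
  aluminum alloy: E = 72.98, α = 23.4, σ_y = 464.7 → σ = 122 MPa, n = 3.82
The minimum is beryllium at n = 1.16.

beryllium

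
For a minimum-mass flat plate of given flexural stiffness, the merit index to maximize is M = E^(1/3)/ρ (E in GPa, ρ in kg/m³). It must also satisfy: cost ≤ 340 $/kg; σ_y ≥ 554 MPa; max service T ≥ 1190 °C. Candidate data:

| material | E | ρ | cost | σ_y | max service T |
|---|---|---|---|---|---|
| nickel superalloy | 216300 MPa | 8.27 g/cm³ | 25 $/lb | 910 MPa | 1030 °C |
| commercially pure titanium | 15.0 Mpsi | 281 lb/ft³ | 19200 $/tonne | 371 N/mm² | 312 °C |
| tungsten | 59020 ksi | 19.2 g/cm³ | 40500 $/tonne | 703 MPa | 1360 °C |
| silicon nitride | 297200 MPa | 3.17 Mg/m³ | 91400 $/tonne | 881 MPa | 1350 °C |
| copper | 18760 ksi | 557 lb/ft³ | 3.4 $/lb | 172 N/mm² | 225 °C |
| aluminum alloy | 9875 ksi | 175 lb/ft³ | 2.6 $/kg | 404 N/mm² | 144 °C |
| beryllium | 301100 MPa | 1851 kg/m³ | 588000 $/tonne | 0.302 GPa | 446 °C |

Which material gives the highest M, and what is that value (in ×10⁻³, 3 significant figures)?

Screen on constraints: cost ≤ 340 $/kg; σ_y ≥ 554 MPa; max service T ≥ 1190 °C. Survivors: tungsten, silicon nitride.
In SI units:
  tungsten: E = 406.9 GPa, ρ = 19200 kg/m³
  silicon nitride: E = 297.2 GPa, ρ = 3170 kg/m³
  silicon nitride: M = 2.11×10⁻³
  tungsten: M = 0.386×10⁻³
Highest index: silicon nitride.

silicon nitride, M = 2.11×10⁻³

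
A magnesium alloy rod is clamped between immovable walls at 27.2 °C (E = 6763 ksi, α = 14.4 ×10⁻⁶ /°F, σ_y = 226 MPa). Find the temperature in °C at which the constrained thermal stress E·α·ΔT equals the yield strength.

214 °C

E = 6763 ksi = 46.63 GPa.
α = 14.4×10⁻⁶/°F × 9/5 = 25.9×10⁻⁶/K.
E·α·ΔT = 226.0 MPa ⇒ ΔT = 226.0 / (46.63×10³ × 25.9×10⁻⁶) = 187.0 K.
T = 27.2 + 187.0 = 214.2 °C.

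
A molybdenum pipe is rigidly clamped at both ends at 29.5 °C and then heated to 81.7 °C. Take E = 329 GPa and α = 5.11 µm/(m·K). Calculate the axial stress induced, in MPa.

87.8 MPa

ΔT = 52.20 K. Constrained thermal stress σ = E·α·ΔT = 329.0×10³ MPa × 5.11×10⁻⁶ × 52.20 = 87.8 MPa (compressive).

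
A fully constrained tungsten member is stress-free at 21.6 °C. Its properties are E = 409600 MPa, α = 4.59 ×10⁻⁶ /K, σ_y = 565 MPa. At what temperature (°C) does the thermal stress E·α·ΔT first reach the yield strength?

E = 409600 MPa = 409.6 GPa.
E·α·ΔT = 565.0 MPa ⇒ ΔT = 565.0 / (409.6×10³ × 4.59×10⁻⁶) = 300.5 K.
T = 21.6 + 300.5 = 322.1 °C.

322 °C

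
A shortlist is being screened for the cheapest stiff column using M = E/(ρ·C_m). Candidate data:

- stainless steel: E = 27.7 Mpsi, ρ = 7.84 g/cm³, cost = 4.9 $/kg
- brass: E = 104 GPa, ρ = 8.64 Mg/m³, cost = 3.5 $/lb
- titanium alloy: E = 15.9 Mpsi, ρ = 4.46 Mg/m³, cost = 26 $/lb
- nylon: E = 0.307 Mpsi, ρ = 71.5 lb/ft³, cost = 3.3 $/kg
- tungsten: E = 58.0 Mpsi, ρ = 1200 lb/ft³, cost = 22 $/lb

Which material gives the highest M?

Putting every candidate on a common basis:
  stainless steel: E = 191.0 GPa, ρ = 7840 kg/m³, cost = 4.900 $/kg
  brass: E = 104.0 GPa, ρ = 8640 kg/m³, cost = 7.716 $/kg
  titanium alloy: E = 109.6 GPa, ρ = 4460 kg/m³, cost = 57.32 $/kg
  nylon: E = 2.117 GPa, ρ = 1145 kg/m³, cost = 3.300 $/kg
  tungsten: E = 399.9 GPa, ρ = 19220 kg/m³, cost = 48.50 $/kg
  stainless steel: M = 4.97 MN·m per $
  brass: M = 1.56 MN·m per $
  nylon: M = 0.560 MN·m per $
  tungsten: M = 0.429 MN·m per $
  titanium alloy: M = 0.429 MN·m per $
Highest index: stainless steel.

stainless steel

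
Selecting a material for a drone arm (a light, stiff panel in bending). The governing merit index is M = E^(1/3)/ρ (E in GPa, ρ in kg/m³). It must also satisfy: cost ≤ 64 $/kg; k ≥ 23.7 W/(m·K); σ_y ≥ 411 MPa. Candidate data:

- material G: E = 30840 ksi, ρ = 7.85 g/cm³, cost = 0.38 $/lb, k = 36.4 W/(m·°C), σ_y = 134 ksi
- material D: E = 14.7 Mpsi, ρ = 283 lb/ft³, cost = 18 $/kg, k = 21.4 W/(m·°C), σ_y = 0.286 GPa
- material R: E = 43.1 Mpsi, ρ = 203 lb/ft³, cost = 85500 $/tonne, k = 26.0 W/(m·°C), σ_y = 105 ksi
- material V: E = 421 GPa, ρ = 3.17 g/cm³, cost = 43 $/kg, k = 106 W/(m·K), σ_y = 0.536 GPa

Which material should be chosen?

Screen on constraints: cost ≤ 64 $/kg; k ≥ 23.7 W/(m·K); σ_y ≥ 411 MPa. Survivors: material G, material V.
Putting every candidate on a common basis:
  material G: E = 212.6 GPa, ρ = 7850 kg/m³
  material V: E = 421.0 GPa, ρ = 3170 kg/m³
  material V: M = 2.36×10⁻³
  material G: M = 0.760×10⁻³
Highest index: material V.

material V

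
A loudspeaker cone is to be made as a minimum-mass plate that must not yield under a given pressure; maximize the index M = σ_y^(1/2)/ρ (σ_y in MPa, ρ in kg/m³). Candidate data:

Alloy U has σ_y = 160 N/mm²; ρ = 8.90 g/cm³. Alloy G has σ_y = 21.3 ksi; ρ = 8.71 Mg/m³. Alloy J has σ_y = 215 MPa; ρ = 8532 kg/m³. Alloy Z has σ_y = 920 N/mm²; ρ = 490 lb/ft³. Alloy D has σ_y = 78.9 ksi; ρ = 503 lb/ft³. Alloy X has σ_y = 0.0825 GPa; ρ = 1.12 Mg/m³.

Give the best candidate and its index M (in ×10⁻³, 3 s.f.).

alloy X, M = 8.11×10⁻³

In SI units:
  alloy U: σ_y = 160.0 MPa, ρ = 8900 kg/m³
  alloy G: σ_y = 146.9 MPa, ρ = 8710 kg/m³
  alloy J: σ_y = 215.0 MPa, ρ = 8532 kg/m³
  alloy Z: σ_y = 920.0 MPa, ρ = 7849 kg/m³
  alloy D: σ_y = 544.0 MPa, ρ = 8057 kg/m³
  alloy X: σ_y = 82.50 MPa, ρ = 1120 kg/m³
  alloy X: M = 8.11×10⁻³
  alloy Z: M = 3.86×10⁻³
  alloy D: M = 2.89×10⁻³
  alloy J: M = 1.72×10⁻³
  alloy U: M = 1.42×10⁻³
  alloy G: M = 1.39×10⁻³
Alloy X ranks first.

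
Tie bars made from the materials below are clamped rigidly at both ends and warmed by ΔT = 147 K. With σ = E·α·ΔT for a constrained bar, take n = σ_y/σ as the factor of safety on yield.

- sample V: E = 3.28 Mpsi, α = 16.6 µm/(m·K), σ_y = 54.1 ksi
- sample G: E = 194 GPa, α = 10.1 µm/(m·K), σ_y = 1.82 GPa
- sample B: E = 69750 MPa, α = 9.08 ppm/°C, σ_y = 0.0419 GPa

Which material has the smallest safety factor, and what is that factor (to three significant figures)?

In consistent units (E in GPa, α in ×10⁻⁶/K, σ_y in MPa):
  sample V: E = 22.61, α = 16.6, σ_y = 373.0 → σ = 55.2 MPa, n = 6.76
  sample G: E = 194.0, α = 10.1, σ_y = 1820 → σ = 288 MPa, n = 6.32
  sample B: E = 69.75, α = 9.08, σ_y = 41.90 → σ = 93.1 MPa, n = 0.450
The minimum is sample B at n = 0.450.

sample B, n = 0.450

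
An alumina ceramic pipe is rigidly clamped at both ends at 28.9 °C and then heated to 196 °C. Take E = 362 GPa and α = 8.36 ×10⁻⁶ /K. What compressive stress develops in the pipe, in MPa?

ΔT = 167.1 K. Constrained thermal stress σ = E·α·ΔT = 362.0×10³ MPa × 8.36×10⁻⁶ × 167.1 = 506 MPa (compressive).

506 MPa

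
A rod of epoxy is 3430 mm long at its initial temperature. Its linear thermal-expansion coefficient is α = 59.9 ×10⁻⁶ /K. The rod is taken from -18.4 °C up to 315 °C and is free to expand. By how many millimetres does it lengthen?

68.5 mm

ΔT = 315 − (-18.4) = 333.4 K.
ΔL = α·L₀·ΔT = 59.9×10⁻⁶ × 3430 mm × 333.4 K = 68.5 mm.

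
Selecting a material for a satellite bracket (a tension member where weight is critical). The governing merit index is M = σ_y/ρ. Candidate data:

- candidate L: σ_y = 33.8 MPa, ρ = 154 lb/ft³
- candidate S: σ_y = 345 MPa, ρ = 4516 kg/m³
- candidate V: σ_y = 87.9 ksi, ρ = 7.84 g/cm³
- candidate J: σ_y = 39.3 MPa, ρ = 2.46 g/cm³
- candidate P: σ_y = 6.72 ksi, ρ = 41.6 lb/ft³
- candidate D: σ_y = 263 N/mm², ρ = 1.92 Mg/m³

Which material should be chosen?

candidate D

Convert each candidate to consistent units, then evaluate M:
  candidate L: σ_y = 33.80 MPa, ρ = 2467 kg/m³
  candidate S: σ_y = 345.0 MPa, ρ = 4516 kg/m³
  candidate V: σ_y = 606.0 MPa, ρ = 7840 kg/m³
  candidate J: σ_y = 39.30 MPa, ρ = 2460 kg/m³
  candidate P: σ_y = 46.33 MPa, ρ = 666.4 kg/m³
  candidate D: σ_y = 263.0 MPa, ρ = 1920 kg/m³
  candidate D: M = 137 kN·m/kg
  candidate V: M = 77.3 kN·m/kg
  candidate S: M = 76.4 kN·m/kg
  candidate P: M = 69.5 kN·m/kg
  candidate J: M = 16.0 kN·m/kg
  candidate L: M = 13.7 kN·m/kg
Candidate D has the largest M.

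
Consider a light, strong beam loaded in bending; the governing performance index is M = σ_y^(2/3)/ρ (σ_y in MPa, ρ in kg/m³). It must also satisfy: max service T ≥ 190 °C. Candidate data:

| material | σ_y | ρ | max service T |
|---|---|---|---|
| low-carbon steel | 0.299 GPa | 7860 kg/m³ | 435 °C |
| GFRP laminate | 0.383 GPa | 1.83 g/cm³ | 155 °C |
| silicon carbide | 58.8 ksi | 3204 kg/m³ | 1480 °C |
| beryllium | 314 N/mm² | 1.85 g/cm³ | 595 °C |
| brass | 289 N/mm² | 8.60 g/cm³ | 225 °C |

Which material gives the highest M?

Screen on constraints: max service T ≥ 190 °C. Survivors: low-carbon steel, silicon carbide, beryllium, brass.
After converting to SI:
  low-carbon steel: σ_y = 299.0 MPa, ρ = 7860 kg/m³
  silicon carbide: σ_y = 405.4 MPa, ρ = 3204 kg/m³
  beryllium: σ_y = 314.0 MPa, ρ = 1850 kg/m³
  brass: σ_y = 289.0 MPa, ρ = 8600 kg/m³
  beryllium: M = 25.0×10⁻³
  silicon carbide: M = 17.1×10⁻³
  low-carbon steel: M = 5.69×10⁻³
  brass: M = 5.08×10⁻³
The maximum is for beryllium.

beryllium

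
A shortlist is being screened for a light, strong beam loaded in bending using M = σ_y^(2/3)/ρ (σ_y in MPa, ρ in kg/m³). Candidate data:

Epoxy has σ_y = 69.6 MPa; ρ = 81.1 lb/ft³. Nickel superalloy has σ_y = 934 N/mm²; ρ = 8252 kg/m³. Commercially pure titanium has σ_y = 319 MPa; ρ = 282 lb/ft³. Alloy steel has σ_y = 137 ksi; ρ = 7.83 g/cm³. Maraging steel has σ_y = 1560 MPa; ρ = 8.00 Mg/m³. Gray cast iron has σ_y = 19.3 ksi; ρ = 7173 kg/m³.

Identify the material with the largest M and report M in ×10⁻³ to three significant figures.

maraging steel, M = 16.8×10⁻³

In SI units:
  epoxy: σ_y = 69.60 MPa, ρ = 1299 kg/m³
  nickel superalloy: σ_y = 934.0 MPa, ρ = 8252 kg/m³
  commercially pure titanium: σ_y = 319.0 MPa, ρ = 4517 kg/m³
  alloy steel: σ_y = 944.6 MPa, ρ = 7830 kg/m³
  maraging steel: σ_y = 1560 MPa, ρ = 8000 kg/m³
  gray cast iron: σ_y = 133.1 MPa, ρ = 7173 kg/m³
  maraging steel: M = 16.8×10⁻³
  epoxy: M = 13.0×10⁻³
  alloy steel: M = 12.3×10⁻³
  nickel superalloy: M = 11.6×10⁻³
  commercially pure titanium: M = 10.3×10⁻³
  gray cast iron: M = 3.63×10⁻³
Highest index: maraging steel.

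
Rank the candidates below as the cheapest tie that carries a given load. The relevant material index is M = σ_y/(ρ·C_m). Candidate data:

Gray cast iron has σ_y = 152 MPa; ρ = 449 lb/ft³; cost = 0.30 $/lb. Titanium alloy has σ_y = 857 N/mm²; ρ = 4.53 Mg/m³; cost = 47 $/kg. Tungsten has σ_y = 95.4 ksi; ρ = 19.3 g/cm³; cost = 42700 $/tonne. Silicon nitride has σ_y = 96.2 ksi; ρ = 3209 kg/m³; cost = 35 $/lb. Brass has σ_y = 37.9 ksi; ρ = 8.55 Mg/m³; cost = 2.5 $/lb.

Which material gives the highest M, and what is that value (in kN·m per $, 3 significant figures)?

gray cast iron, M = 32.0 kN·m per $

Putting every candidate on a common basis:
  gray cast iron: σ_y = 152.0 MPa, ρ = 7192 kg/m³, cost = 0.6614 $/kg
  titanium alloy: σ_y = 857.0 MPa, ρ = 4530 kg/m³, cost = 47.00 $/kg
  tungsten: σ_y = 657.8 MPa, ρ = 19300 kg/m³, cost = 42.70 $/kg
  silicon nitride: σ_y = 663.3 MPa, ρ = 3209 kg/m³, cost = 77.16 $/kg
  brass: σ_y = 261.3 MPa, ρ = 8550 kg/m³, cost = 5.511 $/kg
  gray cast iron: M = 32.0 kN·m per $
  brass: M = 5.55 kN·m per $
  titanium alloy: M = 4.03 kN·m per $
  silicon nitride: M = 2.68 kN·m per $
  tungsten: M = 0.798 kN·m per $
The maximum is for gray cast iron.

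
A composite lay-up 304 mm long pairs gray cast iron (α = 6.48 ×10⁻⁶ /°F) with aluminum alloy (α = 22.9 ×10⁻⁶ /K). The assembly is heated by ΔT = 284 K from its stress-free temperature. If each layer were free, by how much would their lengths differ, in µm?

970 µm

gray cast iron: α = 6.48×10⁻⁶/°F × 9/5 = 11.7×10⁻⁶/K.
Δα = |11.7 − 22.9|×10⁻⁶/K = 11.2×10⁻⁶/K.
ΔL_mismatch = Δα·L·ΔT = 11.2×10⁻⁶ × 304.0 mm × 284.0 K = 970 µm.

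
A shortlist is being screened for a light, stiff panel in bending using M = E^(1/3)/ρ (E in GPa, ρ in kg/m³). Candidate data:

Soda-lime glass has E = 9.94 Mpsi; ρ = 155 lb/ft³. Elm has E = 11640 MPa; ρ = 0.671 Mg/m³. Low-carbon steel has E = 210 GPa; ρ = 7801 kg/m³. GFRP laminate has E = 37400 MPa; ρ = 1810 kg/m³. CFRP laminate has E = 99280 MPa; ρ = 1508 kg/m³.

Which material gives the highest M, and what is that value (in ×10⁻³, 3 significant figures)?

Convert each candidate to consistent units, then evaluate M:
  soda-lime glass: E = 68.53 GPa, ρ = 2483 kg/m³
  elm: E = 11.64 GPa, ρ = 671.0 kg/m³
  low-carbon steel: E = 210.0 GPa, ρ = 7801 kg/m³
  GFRP laminate: E = 37.40 GPa, ρ = 1810 kg/m³
  CFRP laminate: E = 99.28 GPa, ρ = 1508 kg/m³
  elm: M = 3.38×10⁻³
  CFRP laminate: M = 3.07×10⁻³
  GFRP laminate: M = 1.85×10⁻³
  soda-lime glass: M = 1.65×10⁻³
  low-carbon steel: M = 0.762×10⁻³
Elm has the largest M.

elm, M = 3.38×10⁻³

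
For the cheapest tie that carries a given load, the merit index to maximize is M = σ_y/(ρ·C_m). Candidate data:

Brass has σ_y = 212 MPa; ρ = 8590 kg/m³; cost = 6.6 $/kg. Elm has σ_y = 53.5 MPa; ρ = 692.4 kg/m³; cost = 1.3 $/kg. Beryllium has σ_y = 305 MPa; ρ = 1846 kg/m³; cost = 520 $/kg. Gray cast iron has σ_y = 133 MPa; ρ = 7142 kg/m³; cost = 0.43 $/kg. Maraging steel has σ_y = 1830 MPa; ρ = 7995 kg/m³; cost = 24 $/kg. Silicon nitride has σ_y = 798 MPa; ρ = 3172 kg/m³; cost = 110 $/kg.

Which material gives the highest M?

elm

Per-candidate index values:
  elm: M = 59.4 kN·m per $
  gray cast iron: M = 43.3 kN·m per $
  maraging steel: M = 9.54 kN·m per $
  brass: M = 3.74 kN·m per $
  silicon nitride: M = 2.29 kN·m per $
  beryllium: M = 0.318 kN·m per $
Highest index: elm.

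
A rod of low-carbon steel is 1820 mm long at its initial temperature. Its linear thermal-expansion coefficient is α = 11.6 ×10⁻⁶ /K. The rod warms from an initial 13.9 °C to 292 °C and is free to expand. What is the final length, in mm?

ΔT = 292 − 13.9 = 278.1 K.
ΔL = α·L₀·ΔT = 11.6×10⁻⁶ × 1820 mm × 278.1 K = 5.87 mm.
L = L₀ + ΔL = 1820 + 5.87 = 1825.9 mm.

1825.9 mm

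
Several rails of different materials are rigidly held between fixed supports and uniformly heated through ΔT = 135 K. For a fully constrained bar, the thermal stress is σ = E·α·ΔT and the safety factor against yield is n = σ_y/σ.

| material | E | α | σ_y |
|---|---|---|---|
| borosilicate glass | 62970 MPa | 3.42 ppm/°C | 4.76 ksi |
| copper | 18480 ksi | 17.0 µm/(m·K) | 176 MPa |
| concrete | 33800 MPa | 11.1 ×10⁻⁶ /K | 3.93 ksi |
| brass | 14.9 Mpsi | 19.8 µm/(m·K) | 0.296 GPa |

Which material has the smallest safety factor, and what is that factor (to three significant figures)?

concrete, n = 0.535

In consistent units (E in GPa, α in ×10⁻⁶/K, σ_y in MPa):
  borosilicate glass: E = 62.97, α = 3.42, σ_y = 32.82 → σ = 29.1 MPa, n = 1.13
  copper: E = 127.4, α = 17.0, σ_y = 176.0 → σ = 292 MPa, n = 0.602
  concrete: E = 33.80, α = 11.1, σ_y = 27.10 → σ = 50.6 MPa, n = 0.535
  brass: E = 102.7, α = 19.8, σ_y = 296.0 → σ = 275 MPa, n = 1.08
Concrete has the lowest safety factor, n = 0.535.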